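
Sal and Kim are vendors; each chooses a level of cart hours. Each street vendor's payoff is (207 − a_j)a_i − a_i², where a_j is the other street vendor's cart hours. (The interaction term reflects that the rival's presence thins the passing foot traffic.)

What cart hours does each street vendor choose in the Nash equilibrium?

69

Sal's payoff is (207 − a_K)a_S − a_S².
∂π/∂a_S = 207 − a_K − 2a_S = 0, so a_S = 103.5 − 0.5a_K.
The game is symmetric, so in equilibrium a_K = a_S: the reaction function gives 1.5a_S = 103.5, hence a_S = 69.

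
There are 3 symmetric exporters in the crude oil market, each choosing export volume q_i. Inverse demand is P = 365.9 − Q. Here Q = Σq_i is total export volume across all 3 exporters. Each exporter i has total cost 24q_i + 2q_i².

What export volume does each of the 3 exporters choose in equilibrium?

42.7375

A representative exporter's profit is π_i = q_i(365.9 − Q) − 24q_i − 2q_i², with Q = q_i + Σ_{j≠i} q_j.
First-order condition: 341.9 − 6q_i − Σ_{j≠i} q_j = 0.
Imposing symmetry (q_j = q for all j) turns Σ_{j≠i} q_j into 2q, so 341.9 = 8q and q = 42.7375.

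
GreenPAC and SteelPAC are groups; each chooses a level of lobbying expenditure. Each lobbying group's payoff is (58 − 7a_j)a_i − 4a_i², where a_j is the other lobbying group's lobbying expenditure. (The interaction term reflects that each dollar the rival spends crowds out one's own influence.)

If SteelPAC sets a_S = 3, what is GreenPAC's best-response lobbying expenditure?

4.625

GreenPAC's payoff is (58 − 7a_S)a_G − 4a_G².
∂π/∂a_G = 58 − 7a_S − 8a_G = 0, so a_G = 7.25 − 0.875a_S.
At a_S = 3: a_G = 7.25 − 0.875·3 = 4.625.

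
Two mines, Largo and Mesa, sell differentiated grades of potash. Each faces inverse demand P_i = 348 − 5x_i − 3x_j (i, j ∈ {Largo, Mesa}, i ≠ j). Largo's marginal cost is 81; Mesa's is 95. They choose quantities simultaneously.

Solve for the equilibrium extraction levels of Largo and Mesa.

21, 19

Mine Largo's profit: π = x_{Largo}(348 − 5x_{Largo} − 3x_{Mesa}) − 81x_{Largo}.
∂π/∂x_{Largo} = 267 − 10x_{Largo} − 3x_{Mesa} = 0 ⇒ x_{Largo} = 26.7 − 0.3x_{Mesa}.
Similarly x_{Mesa} = 25.3 − 0.3x_{Largo}.
Plugging x_{Mesa} into Largo's best response: x_{Largo} = 26.7 − 0.3(25.3 − 0.3x_{Largo}) ⇒ 0.91x_{Largo} = 19.11, so x_{Largo} = 21.
Then x_{Mesa} = 25.3 − 0.3·21 = 19.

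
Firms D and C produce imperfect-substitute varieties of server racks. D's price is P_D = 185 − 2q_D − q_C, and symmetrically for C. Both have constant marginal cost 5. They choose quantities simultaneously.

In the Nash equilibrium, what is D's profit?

Firm D's profit: π = q_D(185 − 2q_D − q_C) − 5q_D.
∂π/∂q_D = 180 − 4q_D − q_C = 0 ⇒ q_D = 45 − 0.25q_C.
Setting q_D = q_C in the reaction function: q_D = 45 − 0.25q_D, so q_D = 45 / 1.25 = 36.
P_D = 185 − 2·36 − 36 = 77.
Profit = (77 − 5)·36 = 2592.

2592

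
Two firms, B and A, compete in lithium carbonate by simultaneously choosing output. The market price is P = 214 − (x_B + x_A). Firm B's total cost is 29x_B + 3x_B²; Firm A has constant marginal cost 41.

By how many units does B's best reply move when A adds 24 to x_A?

Firm B's profit: π = x_B(214 − (x_B + x_A)) − 29x_B − 3x_B².
∂π/∂x_B = 185 − 8x_B − x_A = 0, so x_B = 23.125 − 0.125x_A.
The reaction-function slope is −0.125, so a 24-unit rise in x_A moves x_B by −0.125 × 24 = −3. B's best response falls — the actions are strategic substitutes.

-3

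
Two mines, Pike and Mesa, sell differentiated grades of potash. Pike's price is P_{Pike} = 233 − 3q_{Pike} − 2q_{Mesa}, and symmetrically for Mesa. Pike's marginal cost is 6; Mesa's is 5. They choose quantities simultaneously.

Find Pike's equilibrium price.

90.9375

Mine Pike's profit: π = q_{Pike}(233 − 3q_{Pike} − 2q_{Mesa}) − 6q_{Pike}.
∂π/∂q_{Pike} = 227 − 6q_{Pike} − 2q_{Mesa} = 0 ⇒ q_{Pike} = 227/6 − (1/3)q_{Mesa}.
Similarly q_{Mesa} = 38 − (1/3)q_{Pike}.
Substituting the second reaction function into the first: q_{Pike} = 227/6 − (1/3)(38 − (1/3)q_{Pike}), which gives (8/9)q_{Pike} = 151/6 ⇒ q_{Pike} = 28.3125.
Then q_{Mesa} = 38 − (1/3)·28.3125 = 28.5625.
P_{Pike} = 233 − 3·28.3125 − 2·28.5625 = 90.9375.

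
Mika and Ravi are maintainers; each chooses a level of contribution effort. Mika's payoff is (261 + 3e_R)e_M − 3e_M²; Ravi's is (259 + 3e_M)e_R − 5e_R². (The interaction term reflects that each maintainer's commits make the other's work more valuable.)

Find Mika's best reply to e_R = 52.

Expanding Mika's payoff: 261e_M + 3e_Re_M − 3e_M².
∂π/∂e_M = 261 + 3e_R − 6e_M = 0, so e_M = 43.5 + 0.5e_R.
At e_R = 52: e_M = 43.5 + 0.5·52 = 69.5.

69.5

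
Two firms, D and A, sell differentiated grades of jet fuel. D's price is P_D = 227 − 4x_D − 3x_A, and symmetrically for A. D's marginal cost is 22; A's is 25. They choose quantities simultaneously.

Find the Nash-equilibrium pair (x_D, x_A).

18.8, 18.2

Firm D's profit: π = x_D(227 − 4x_D − 3x_A) − 22x_D.
∂π/∂x_D = 205 − 8x_D − 3x_A = 0 ⇒ x_D = 25.625 − 0.375x_A.
Similarly x_A = 25.25 − 0.375x_D.
Solving the two reaction functions simultaneously: (1 − (−0.375)(−0.375))x_D = 25.625 − 0.375·25.25, so (55/64)x_D = 517/32 and x_D = 18.8.
Then x_A = 25.25 − 0.375·18.8 = 18.2.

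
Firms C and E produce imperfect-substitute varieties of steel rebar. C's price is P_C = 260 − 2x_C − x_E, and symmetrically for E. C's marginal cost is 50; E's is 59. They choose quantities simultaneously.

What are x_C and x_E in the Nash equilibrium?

Firm C's profit: π = x_C(260 − 2x_C − x_E) − 50x_C.
∂π/∂x_C = 210 − 4x_C − x_E = 0 ⇒ x_C = 52.5 − 0.25x_E.
Similarly x_E = 50.25 − 0.25x_C.
Plugging x_E into C's best response: x_C = 52.5 − 0.25(50.25 − 0.25x_C) ⇒ 0.9375x_C = 39.9375, so x_C = 42.6.
Then x_E = 50.25 − 0.25·42.6 = 39.6.

42.6, 39.6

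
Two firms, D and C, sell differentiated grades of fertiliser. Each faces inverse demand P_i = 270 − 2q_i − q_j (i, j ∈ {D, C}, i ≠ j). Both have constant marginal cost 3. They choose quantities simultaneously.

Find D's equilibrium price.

Firm D's profit: π = q_D(270 − 2q_D − q_C) − 3q_D.
∂π/∂q_D = 267 − 4q_D − q_C = 0 ⇒ q_D = 66.75 − 0.25q_C.
The game is symmetric, so in equilibrium q_C = q_D: the reaction function gives 1.25q_D = 66.75, hence q_D = 53.4.
P_D = 270 − 2·53.4 − 53.4 = 109.8.

109.8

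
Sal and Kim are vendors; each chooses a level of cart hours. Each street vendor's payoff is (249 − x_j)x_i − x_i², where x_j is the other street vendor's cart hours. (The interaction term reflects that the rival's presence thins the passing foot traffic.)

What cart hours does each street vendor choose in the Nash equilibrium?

83

Sal's payoff is (249 − x_K)x_S − x_S².
∂π/∂x_S = 249 − x_K − 2x_S = 0, so x_S = 124.5 − 0.5x_K.
Setting x_S = x_K in the reaction function: x_S = 124.5 − 0.5x_S, so x_S = 124.5 / 1.5 = 83.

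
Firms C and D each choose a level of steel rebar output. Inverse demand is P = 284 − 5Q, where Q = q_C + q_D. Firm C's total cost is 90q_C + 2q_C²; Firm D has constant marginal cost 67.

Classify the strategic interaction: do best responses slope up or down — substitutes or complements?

Firm C's profit: π = q_C(284 − 5(q_C + q_D)) − 90q_C − 2q_C².
∂π/∂q_C = 194 − 14q_C − 5q_D = 0, so q_C = 97/7 − (5/14)q_D.
The best-response slope dq_C/dq_D = −5/14 < 0: the reaction function is downward-sloping, so the choices are strategic substitutes.

strategic substitutes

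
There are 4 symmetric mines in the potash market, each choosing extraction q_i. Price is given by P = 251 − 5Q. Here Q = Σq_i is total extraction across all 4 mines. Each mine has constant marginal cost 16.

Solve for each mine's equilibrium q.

9.4

A representative mine's profit is π_i = q_i(251 − 5Q) − 16q_i, with Q = q_i + Σ_{j≠i} q_j.
First-order condition: 235 − 10q_i − 5Σ_{j≠i} q_j = 0.
In a symmetric equilibrium every mine chooses the same q, so Σ_{j≠i} q_j = 3q. The condition becomes 235 − 25q = 0, giving q = 235/25 = 9.4.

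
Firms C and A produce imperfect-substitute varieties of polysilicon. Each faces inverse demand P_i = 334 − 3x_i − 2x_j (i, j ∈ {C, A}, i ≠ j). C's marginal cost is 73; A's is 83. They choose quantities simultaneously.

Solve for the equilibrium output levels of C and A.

Firm C's profit: π = x_C(334 − 3x_C − 2x_A) − 73x_C.
∂π/∂x_C = 261 − 6x_C − 2x_A = 0 ⇒ x_C = 43.5 − (1/3)x_A.
Similarly x_A = 251/6 − (1/3)x_C.
Plugging x_A into C's best response: x_C = 43.5 − (1/3)(251/6 − (1/3)x_C) ⇒ (8/9)x_C = 266/9, so x_C = 33.25.
Then x_A = 251/6 − (1/3)·33.25 = 30.75.

33.25, 30.75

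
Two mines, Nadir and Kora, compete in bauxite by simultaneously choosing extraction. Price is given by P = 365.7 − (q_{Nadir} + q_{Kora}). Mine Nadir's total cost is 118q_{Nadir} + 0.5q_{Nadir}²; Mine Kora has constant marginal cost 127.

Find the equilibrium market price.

220.68

Mine Nadir's profit: π = q_{Nadir}(365.7 − (q_{Nadir} + q_{Kora})) − 118q_{Nadir} − 0.5q_{Nadir}².
∂π/∂q_{Nadir} = 247.7 − 3q_{Nadir} − q_{Kora} = 0, so q_{Nadir} = 2477/30 − (1/3)q_{Kora}.
For Kora: ∂π/∂q_{Kora} = 238.7 − 2q_{Kora} − q_{Nadir} = 0 ⇒ q_{Kora} = 119.35 − 0.5q_{Nadir}.
Plugging q_{Kora} into Nadir's best response: q_{Nadir} = 2477/30 − (1/3)(119.35 − 0.5q_{Nadir}) ⇒ (5/6)q_{Nadir} = 2567/60, so q_{Nadir} = 51.34.
Then q_{Kora} = 119.35 − 0.5·51.34 = 93.68.
Equilibrium price: P = 365.7 − 145.02 = 220.68.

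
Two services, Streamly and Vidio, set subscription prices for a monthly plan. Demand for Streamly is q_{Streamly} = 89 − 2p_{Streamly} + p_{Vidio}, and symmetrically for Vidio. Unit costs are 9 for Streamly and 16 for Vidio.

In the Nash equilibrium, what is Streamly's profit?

1523.52

Streamly's profit: π = (p_{Streamly} − 9)(89 − 2p_{Streamly} + p_{Vidio}).
∂π/∂p_{Streamly} = 107 − 4p_{Streamly} + p_{Vidio} = 0 ⇒ p_{Streamly} = 26.75 + 0.25p_{Vidio}.
Similarly p_{Vidio} = 30.25 + 0.25p_{Streamly}.
Solving the two reaction functions simultaneously: (1 − (0.25)(0.25))p_{Streamly} = 26.75 + 0.25·30.25, so 0.9375p_{Streamly} = 34.3125 and p_{Streamly} = 36.6.
Then p_{Vidio} = 30.25 + 0.25·36.6 = 39.4.
q_{Streamly} = 89 − 2·36.6 + 39.4 = 55.2.
Profit = (36.6 − 9)·55.2 = 1523.52.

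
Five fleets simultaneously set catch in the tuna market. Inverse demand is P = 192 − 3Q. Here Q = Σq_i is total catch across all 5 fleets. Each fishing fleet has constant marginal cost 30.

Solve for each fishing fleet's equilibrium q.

A representative fishing fleet's profit is π_i = q_i(192 − 3Q) − 30q_i, with Q = q_i + Σ_{j≠i} q_j.
First-order condition: 162 − 6q_i − 3Σ_{j≠i} q_j = 0.
With identical fishing fleets, set every q_j = q: then 162 − 6q − 12q = 0, i.e. q = 162/18 = 9.

9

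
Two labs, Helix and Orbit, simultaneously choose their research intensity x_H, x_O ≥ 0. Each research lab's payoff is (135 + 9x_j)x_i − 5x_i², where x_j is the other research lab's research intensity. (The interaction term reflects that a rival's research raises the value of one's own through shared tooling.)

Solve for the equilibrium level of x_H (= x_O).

Helix's payoff is (135 + 9x_O)x_H − 5x_H².
∂π/∂x_H = 135 + 9x_O − 10x_H = 0, so x_H = 13.5 + 0.9x_O.
The game is symmetric, so in equilibrium x_O = x_H: the reaction function gives 0.1x_H = 13.5, hence x_H = 135.

135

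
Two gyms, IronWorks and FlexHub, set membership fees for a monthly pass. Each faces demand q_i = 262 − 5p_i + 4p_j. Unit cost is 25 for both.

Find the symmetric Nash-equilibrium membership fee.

64.5

IronWorks's profit: π = (p_{IronWorks} − 25)(262 − 5p_{IronWorks} + 4p_{FlexHub}).
∂π/∂p_{IronWorks} = 387 − 10p_{IronWorks} + 4p_{FlexHub} = 0 ⇒ p_{IronWorks} = 38.7 + 0.4p_{FlexHub}.
By symmetry p_{FlexHub} = p_{IronWorks}; substituting into the reaction function, 0.6p_{IronWorks} = 38.7 and p_{IronWorks} = 64.5.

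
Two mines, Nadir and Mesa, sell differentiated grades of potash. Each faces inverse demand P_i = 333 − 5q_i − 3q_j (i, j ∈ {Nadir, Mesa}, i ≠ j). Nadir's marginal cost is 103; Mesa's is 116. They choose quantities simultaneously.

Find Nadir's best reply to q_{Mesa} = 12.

Mine Nadir's profit: π = q_{Nadir}(333 − 5q_{Nadir} − 3q_{Mesa}) − 103q_{Nadir}.
∂π/∂q_{Nadir} = 230 − 10q_{Nadir} − 3q_{Mesa} = 0 ⇒ q_{Nadir} = 23 − 0.3q_{Mesa}.
At q_{Mesa} = 12: q_{Nadir} = 23 − 0.3·12 = 19.4.

19.4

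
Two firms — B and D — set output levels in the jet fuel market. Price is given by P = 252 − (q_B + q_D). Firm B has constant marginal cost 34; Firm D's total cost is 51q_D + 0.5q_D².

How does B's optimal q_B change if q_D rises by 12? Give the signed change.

-6

Firm B's profit: π = q_B(252 − (q_B + q_D)) − 34q_B.
∂π/∂q_B = 218 − 2q_B − q_D = 0, so q_B = 109 − 0.5q_D.
The reaction-function slope is −0.5, so a 12-unit rise in q_D moves q_B by −0.5 × 12 = −6. B's best response falls — the actions are strategic substitutes.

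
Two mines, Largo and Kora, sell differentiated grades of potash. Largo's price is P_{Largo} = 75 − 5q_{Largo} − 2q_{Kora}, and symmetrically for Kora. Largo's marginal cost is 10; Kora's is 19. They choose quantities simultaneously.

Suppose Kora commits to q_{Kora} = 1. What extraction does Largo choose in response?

Mine Largo's profit: π = q_{Largo}(75 − 5q_{Largo} − 2q_{Kora}) − 10q_{Largo}.
∂π/∂q_{Largo} = 65 − 10q_{Largo} − 2q_{Kora} = 0 ⇒ q_{Largo} = 6.5 − 0.2q_{Kora}.
At q_{Kora} = 1: q_{Largo} = 6.5 − 0.2·1 = 6.3.

6.3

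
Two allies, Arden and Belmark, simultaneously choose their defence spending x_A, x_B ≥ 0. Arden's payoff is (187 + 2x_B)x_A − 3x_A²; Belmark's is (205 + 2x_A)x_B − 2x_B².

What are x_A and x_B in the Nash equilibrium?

57.9, 80.2

Expanding Arden's payoff: 187x_A + 2x_Bx_A − 3x_A².
∂π/∂x_A = 187 + 2x_B − 6x_A = 0, so x_A = 187/6 + (1/3)x_B.
Likewise for Belmark: x_B = 51.25 + 0.5x_A.
Substituting the second reaction function into the first: x_A = 187/6 + (1/3)(51.25 + 0.5x_A), which gives (5/6)x_A = 48.25 ⇒ x_A = 57.9.
Then x_B = 51.25 + 0.5·57.9 = 80.2.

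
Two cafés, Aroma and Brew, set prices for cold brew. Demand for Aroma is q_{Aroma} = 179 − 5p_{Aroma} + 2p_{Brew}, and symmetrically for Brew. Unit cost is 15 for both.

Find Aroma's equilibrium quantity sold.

83.75

Aroma's profit: π = (p_{Aroma} − 15)(179 − 5p_{Aroma} + 2p_{Brew}).
∂π/∂p_{Aroma} = 254 − 10p_{Aroma} + 2p_{Brew} = 0 ⇒ p_{Aroma} = 25.4 + 0.2p_{Brew}.
Setting p_{Aroma} = p_{Brew} in the reaction function: p_{Aroma} = 25.4 + 0.2p_{Aroma}, so p_{Aroma} = 25.4 / 0.8 = 31.75.
q_{Aroma} = 179 − 5·31.75 + 2·31.75 = 83.75.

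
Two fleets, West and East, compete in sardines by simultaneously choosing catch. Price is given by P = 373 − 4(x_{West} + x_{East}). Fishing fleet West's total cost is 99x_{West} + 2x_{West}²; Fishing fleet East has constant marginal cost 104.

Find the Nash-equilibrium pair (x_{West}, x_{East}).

13.95, 26.65

Fishing fleet West's profit: π = x_{West}(373 − 4(x_{West} + x_{East})) − 99x_{West} − 2x_{West}².
∂π/∂x_{West} = 274 − 12x_{West} − 4x_{East} = 0, so x_{West} = 137/6 − (1/3)x_{East}.
For East: ∂π/∂x_{East} = 269 − 8x_{East} − 4x_{West} = 0 ⇒ x_{East} = 33.625 − 0.5x_{West}.
Substituting the second reaction function into the first: x_{West} = 137/6 − (1/3)(33.625 − 0.5x_{West}), which gives (5/6)x_{West} = 11.625 ⇒ x_{West} = 13.95.
Then x_{East} = 33.625 − 0.5·13.95 = 26.65.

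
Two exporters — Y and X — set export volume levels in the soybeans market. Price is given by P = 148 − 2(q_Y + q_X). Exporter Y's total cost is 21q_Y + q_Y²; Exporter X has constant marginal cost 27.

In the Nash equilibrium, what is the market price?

Exporter Y's profit: π = q_Y(148 − 2(q_Y + q_X)) − 21q_Y − q_Y².
∂π/∂q_Y = 127 − 6q_Y − 2q_X = 0, so q_Y = 127/6 − (1/3)q_X.
For X: ∂π/∂q_X = 121 − 4q_X − 2q_Y = 0 ⇒ q_X = 30.25 − 0.5q_Y.
Solving the two reaction functions simultaneously: (1 − (−1/3)(−0.5))q_Y = 127/6 − (1/3)·30.25, so (5/6)q_Y = 133/12 and q_Y = 13.3.
Then q_X = 30.25 − 0.5·13.3 = 23.6.
Equilibrium price: P = 148 − 2·36.9 = 74.2.

74.2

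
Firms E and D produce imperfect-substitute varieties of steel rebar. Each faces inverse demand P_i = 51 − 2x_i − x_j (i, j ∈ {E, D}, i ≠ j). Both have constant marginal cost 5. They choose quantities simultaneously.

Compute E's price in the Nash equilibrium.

Firm E's profit: π = x_E(51 − 2x_E − x_D) − 5x_E.
∂π/∂x_E = 46 − 4x_E − x_D = 0 ⇒ x_E = 11.5 − 0.25x_D.
Setting x_E = x_D in the reaction function: x_E = 11.5 − 0.25x_E, so x_E = 11.5 / 1.25 = 9.2.
P_E = 51 − 2·9.2 − 9.2 = 23.4.

23.4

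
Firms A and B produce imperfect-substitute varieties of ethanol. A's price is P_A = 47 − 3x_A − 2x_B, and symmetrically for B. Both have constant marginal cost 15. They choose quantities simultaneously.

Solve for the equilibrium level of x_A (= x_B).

4

Firm A's profit: π = x_A(47 − 3x_A − 2x_B) − 15x_A.
∂π/∂x_A = 32 − 6x_A − 2x_B = 0 ⇒ x_A = 16/3 − (1/3)x_B.
Setting x_A = x_B in the reaction function: x_A = 16/3 − (1/3)x_A, so x_A = (16/3) / (4/3) = 4.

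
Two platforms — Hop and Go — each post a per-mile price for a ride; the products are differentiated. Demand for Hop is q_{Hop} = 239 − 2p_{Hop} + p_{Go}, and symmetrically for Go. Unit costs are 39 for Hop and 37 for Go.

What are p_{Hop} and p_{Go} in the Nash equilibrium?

Hop's profit: π = (p_{Hop} − 39)(239 − 2p_{Hop} + p_{Go}).
∂π/∂p_{Hop} = 317 − 4p_{Hop} + p_{Go} = 0 ⇒ p_{Hop} = 79.25 + 0.25p_{Go}.
Similarly p_{Go} = 78.25 + 0.25p_{Hop}.
Substituting the second reaction function into the first: p_{Hop} = 79.25 + 0.25(78.25 + 0.25p_{Hop}), which gives 0.9375p_{Hop} = 98.8125 ⇒ p_{Hop} = 105.4.
Then p_{Go} = 78.25 + 0.25·105.4 = 104.6.

105.4, 104.6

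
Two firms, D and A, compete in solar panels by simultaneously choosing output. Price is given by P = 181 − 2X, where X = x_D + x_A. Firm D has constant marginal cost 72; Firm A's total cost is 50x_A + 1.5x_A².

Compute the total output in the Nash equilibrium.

33.625

Firm D's profit: π = x_D(181 − 2(x_D + x_A)) − 72x_D.
∂π/∂x_D = 109 − 4x_D − 2x_A = 0, so x_D = 27.25 − 0.5x_A.
For A: ∂π/∂x_A = 131 − 7x_A − 2x_D = 0 ⇒ x_A = 131/7 − (2/7)x_D.
Plugging x_A into D's best response: x_D = 27.25 − 0.5(131/7 − (2/7)x_D) ⇒ (6/7)x_D = 501/28, so x_D = 20.875.
Then x_A = 131/7 − (2/7)·20.875 = 12.75.
Total output: 20.875 + 12.75 = 33.625.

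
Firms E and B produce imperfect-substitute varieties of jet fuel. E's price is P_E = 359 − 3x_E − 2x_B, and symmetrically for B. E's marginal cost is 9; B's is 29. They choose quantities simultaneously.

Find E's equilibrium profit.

6075

Firm E's profit: π = x_E(359 − 3x_E − 2x_B) − 9x_E.
∂π/∂x_E = 350 − 6x_E − 2x_B = 0 ⇒ x_E = 175/3 − (1/3)x_B.
Similarly x_B = 55 − (1/3)x_E.
Plugging x_B into E's best response: x_E = 175/3 − (1/3)(55 − (1/3)x_E) ⇒ (8/9)x_E = 40, so x_E = 45.
Then x_B = 55 − (1/3)·45 = 40.
P_E = 359 − 3·45 − 2·40 = 144.
Profit = (144 − 9)·45 = 6075.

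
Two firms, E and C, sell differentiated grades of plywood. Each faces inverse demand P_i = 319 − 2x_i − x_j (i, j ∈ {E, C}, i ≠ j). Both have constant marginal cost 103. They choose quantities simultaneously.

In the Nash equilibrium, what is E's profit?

Firm E's profit: π = x_E(319 − 2x_E − x_C) − 103x_E.
∂π/∂x_E = 216 − 4x_E − x_C = 0 ⇒ x_E = 54 − 0.25x_C.
The game is symmetric, so in equilibrium x_C = x_E: the reaction function gives 1.25x_E = 54, hence x_E = 43.2.
P_E = 319 − 2·43.2 − 43.2 = 189.4.
Profit = (189.4 − 103)·43.2 = 3732.48.

3732.48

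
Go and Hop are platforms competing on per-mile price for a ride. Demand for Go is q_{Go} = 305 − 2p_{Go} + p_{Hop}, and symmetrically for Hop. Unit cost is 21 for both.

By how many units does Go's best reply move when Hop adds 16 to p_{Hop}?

4

Go's profit: π = (p_{Go} − 21)(305 − 2p_{Go} + p_{Hop}).
∂π/∂p_{Go} = 347 − 4p_{Go} + p_{Hop} = 0 ⇒ p_{Go} = 86.75 + 0.25p_{Hop}.
The reaction-function slope is 0.25, so a 16-unit rise in p_{Hop} moves p_{Go} by 0.25 × 16 = 4. Go's best response rises — the actions are strategic complements.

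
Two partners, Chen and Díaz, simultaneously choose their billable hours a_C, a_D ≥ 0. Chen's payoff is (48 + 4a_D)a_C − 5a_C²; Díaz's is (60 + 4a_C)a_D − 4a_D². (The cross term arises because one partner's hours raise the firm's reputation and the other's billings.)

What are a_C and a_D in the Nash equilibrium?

Expanding Chen's payoff: 48a_C + 4a_Da_C − 5a_C².
∂π/∂a_C = 48 + 4a_D − 10a_C = 0, so a_C = 4.8 + 0.4a_D.
Likewise for Díaz: a_D = 7.5 + 0.5a_C.
Plugging a_D into Chen's best response: a_C = 4.8 + 0.4(7.5 + 0.5a_C) ⇒ 0.8a_C = 7.8, so a_C = 9.75.
Then a_D = 7.5 + 0.5·9.75 = 12.375.

9.75, 12.375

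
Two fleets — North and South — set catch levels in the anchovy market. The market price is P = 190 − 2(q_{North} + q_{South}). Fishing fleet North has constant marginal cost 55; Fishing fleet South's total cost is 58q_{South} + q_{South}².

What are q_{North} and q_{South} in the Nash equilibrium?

Fishing fleet North's profit: π = q_{North}(190 − 2(q_{North} + q_{South})) − 55q_{North}.
∂π/∂q_{North} = 135 − 4q_{North} − 2q_{South} = 0, so q_{North} = 33.75 − 0.5q_{South}.
For South: ∂π/∂q_{South} = 132 − 6q_{South} − 2q_{North} = 0 ⇒ q_{South} = 22 − (1/3)q_{North}.
Substituting the second reaction function into the first: q_{North} = 33.75 − 0.5(22 − (1/3)q_{North}), which gives (5/6)q_{North} = 22.75 ⇒ q_{North} = 27.3.
Then q_{South} = 22 − (1/3)·27.3 = 12.9.

27.3, 12.9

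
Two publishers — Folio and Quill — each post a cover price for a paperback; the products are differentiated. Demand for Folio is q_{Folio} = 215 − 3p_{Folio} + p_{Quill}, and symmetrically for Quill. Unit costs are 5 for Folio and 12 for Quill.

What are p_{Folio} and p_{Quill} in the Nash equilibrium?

46.6, 49.6

Folio's profit: π = (p_{Folio} − 5)(215 − 3p_{Folio} + p_{Quill}).
∂π/∂p_{Folio} = 230 − 6p_{Folio} + p_{Quill} = 0 ⇒ p_{Folio} = 115/3 + (1/6)p_{Quill}.
Similarly p_{Quill} = 251/6 + (1/6)p_{Folio}.
Solving the two reaction functions simultaneously: (1 − (1/6)(1/6))p_{Folio} = 115/3 + (1/6)·(251/6), so (35/36)p_{Folio} = 1631/36 and p_{Folio} = 46.6.
Then p_{Quill} = 251/6 + (1/6)·46.6 = 49.6.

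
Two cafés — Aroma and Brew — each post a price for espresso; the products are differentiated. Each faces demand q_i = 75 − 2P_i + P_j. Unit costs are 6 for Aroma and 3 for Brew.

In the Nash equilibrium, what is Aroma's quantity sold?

Aroma's profit: π = (P_{Aroma} − 6)(75 − 2P_{Aroma} + P_{Brew}).
∂π/∂P_{Aroma} = 87 − 4P_{Aroma} + P_{Brew} = 0 ⇒ P_{Aroma} = 21.75 + 0.25P_{Brew}.
Similarly P_{Brew} = 20.25 + 0.25P_{Aroma}.
Solving the two reaction functions simultaneously: (1 − (0.25)(0.25))P_{Aroma} = 21.75 + 0.25·20.25, so 0.9375P_{Aroma} = 26.8125 and P_{Aroma} = 28.6.
Then P_{Brew} = 20.25 + 0.25·28.6 = 27.4.
q_{Aroma} = 75 − 2·28.6 + 27.4 = 45.2.

45.2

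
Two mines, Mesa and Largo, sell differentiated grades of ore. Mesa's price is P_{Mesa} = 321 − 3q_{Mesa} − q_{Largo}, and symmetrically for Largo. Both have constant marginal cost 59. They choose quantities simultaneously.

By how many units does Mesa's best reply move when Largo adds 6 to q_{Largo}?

-1

Mine Mesa's profit: π = q_{Mesa}(321 − 3q_{Mesa} − q_{Largo}) − 59q_{Mesa}.
∂π/∂q_{Mesa} = 262 − 6q_{Mesa} − q_{Largo} = 0 ⇒ q_{Mesa} = 131/3 − (1/6)q_{Largo}.
The reaction-function slope is −1/6, so a 6-unit rise in q_{Largo} moves q_{Mesa} by −1/6 × 6 = −1. Mesa's best response falls — the actions are strategic substitutes.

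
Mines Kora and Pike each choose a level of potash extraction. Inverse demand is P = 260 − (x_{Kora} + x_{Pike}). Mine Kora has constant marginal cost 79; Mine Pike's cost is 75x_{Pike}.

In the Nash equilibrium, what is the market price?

138

Mine Kora's profit: π = x_{Kora}(260 − (x_{Kora} + x_{Pike})) − 79x_{Kora}.
∂π/∂x_{Kora} = 181 − 2x_{Kora} − x_{Pike} = 0, so x_{Kora} = 90.5 − 0.5x_{Pike}.
By the same steps for Pike: x_{Pike} = 92.5 − 0.5x_{Kora}.
Solving the two reaction functions simultaneously: (1 − (−0.5)(−0.5))x_{Kora} = 90.5 − 0.5·92.5, so 0.75x_{Kora} = 44.25 and x_{Kora} = 59.
Then x_{Pike} = 92.5 − 0.5·59 = 63.
Equilibrium price: P = 260 − 122 = 138.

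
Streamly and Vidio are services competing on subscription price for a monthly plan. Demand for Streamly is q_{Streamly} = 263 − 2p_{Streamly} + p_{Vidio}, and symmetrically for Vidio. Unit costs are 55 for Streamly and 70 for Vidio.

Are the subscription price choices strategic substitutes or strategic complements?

strategic complements

Streamly's profit: π = (p_{Streamly} − 55)(263 − 2p_{Streamly} + p_{Vidio}).
∂π/∂p_{Streamly} = 373 − 4p_{Streamly} + p_{Vidio} = 0 ⇒ p_{Streamly} = 93.25 + 0.25p_{Vidio}.
The best-response slope dp_{Streamly}/dp_{Vidio} = 0.25 > 0: the reaction function is upward-sloping, so the choices are strategic complements.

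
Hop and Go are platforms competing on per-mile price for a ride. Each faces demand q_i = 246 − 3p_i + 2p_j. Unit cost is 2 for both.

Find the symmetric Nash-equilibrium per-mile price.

Hop's profit: π = (p_{Hop} − 2)(246 − 3p_{Hop} + 2p_{Go}).
∂π/∂p_{Hop} = 252 − 6p_{Hop} + 2p_{Go} = 0 ⇒ p_{Hop} = 42 + (1/3)p_{Go}.
The game is symmetric, so in equilibrium p_{Go} = p_{Hop}: the reaction function gives (2/3)p_{Hop} = 42, hence p_{Hop} = 63.

63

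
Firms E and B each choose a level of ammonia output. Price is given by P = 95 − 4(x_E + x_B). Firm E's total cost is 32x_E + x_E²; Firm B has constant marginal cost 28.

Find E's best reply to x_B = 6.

3.9

Firm E's profit: π = x_E(95 − 4(x_E + x_B)) − 32x_E − x_E².
∂π/∂x_E = 63 − 10x_E − 4x_B = 0, so x_E = 6.3 − 0.4x_B.
At x_B = 6: x_E = 6.3 − 0.4·6 = 3.9.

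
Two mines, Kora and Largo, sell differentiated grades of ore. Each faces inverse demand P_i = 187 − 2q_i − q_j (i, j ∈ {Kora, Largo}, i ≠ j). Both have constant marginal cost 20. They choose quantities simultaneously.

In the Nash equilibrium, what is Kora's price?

Mine Kora's profit: π = q_{Kora}(187 − 2q_{Kora} − q_{Largo}) − 20q_{Kora}.
∂π/∂q_{Kora} = 167 − 4q_{Kora} − q_{Largo} = 0 ⇒ q_{Kora} = 41.75 − 0.25q_{Largo}.
The game is symmetric, so in equilibrium q_{Largo} = q_{Kora}: the reaction function gives 1.25q_{Kora} = 41.75, hence q_{Kora} = 33.4.
P_{Kora} = 187 − 2·33.4 − 33.4 = 86.8.

86.8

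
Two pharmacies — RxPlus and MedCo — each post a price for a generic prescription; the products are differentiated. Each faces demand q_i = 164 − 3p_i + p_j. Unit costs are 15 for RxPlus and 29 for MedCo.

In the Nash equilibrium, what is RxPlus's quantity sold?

84

RxPlus's profit: π = (p_{RxPlus} − 15)(164 − 3p_{RxPlus} + p_{MedCo}).
∂π/∂p_{RxPlus} = 209 − 6p_{RxPlus} + p_{MedCo} = 0 ⇒ p_{RxPlus} = 209/6 + (1/6)p_{MedCo}.
Similarly p_{MedCo} = 251/6 + (1/6)p_{RxPlus}.
Plugging p_{MedCo} into RxPlus's best response: p_{RxPlus} = 209/6 + (1/6)(251/6 + (1/6)p_{RxPlus}) ⇒ (35/36)p_{RxPlus} = 1505/36, so p_{RxPlus} = 43.
Then p_{MedCo} = 251/6 + (1/6)·43 = 49.
q_{RxPlus} = 164 − 3·43 + 49 = 84.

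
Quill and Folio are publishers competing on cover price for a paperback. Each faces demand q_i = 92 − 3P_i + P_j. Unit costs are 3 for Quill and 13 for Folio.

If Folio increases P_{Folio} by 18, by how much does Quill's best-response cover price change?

Quill's profit: π = (P_{Quill} − 3)(92 − 3P_{Quill} + P_{Folio}).
∂π/∂P_{Quill} = 101 − 6P_{Quill} + P_{Folio} = 0 ⇒ P_{Quill} = 101/6 + (1/6)P_{Folio}.
The reaction-function slope is 1/6, so an 18-unit rise in P_{Folio} moves P_{Quill} by 1/6 × 18 = 3. Quill's best response rises — the actions are strategic complements.

3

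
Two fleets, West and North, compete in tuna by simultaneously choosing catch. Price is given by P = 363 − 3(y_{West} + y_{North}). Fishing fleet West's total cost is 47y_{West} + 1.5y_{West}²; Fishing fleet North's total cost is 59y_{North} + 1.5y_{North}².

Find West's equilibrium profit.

Fishing fleet West's profit: π = y_{West}(363 − 3(y_{West} + y_{North})) − 47y_{West} − 1.5y_{West}².
∂π/∂y_{West} = 316 − 9y_{West} − 3y_{North} = 0, so y_{West} = 316/9 − (1/3)y_{North}.
By the same steps for North: y_{North} = 304/9 − (1/3)y_{West}.
Substituting the second reaction function into the first: y_{West} = 316/9 − (1/3)(304/9 − (1/3)y_{West}), which gives (8/9)y_{West} = 644/27 ⇒ y_{West} = 161/6.
Then y_{North} = 304/9 − (1/3)·(161/6) = 149/6.
Price P = 363 − 3·(155/3) = 208.
West's profit: (208 − 47)·(161/6) − 1.5(161/6)² = 3240.125.

3240.125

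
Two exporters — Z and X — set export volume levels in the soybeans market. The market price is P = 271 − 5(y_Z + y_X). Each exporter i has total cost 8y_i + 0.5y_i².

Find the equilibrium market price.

Exporter Z's profit: π = y_Z(271 − 5(y_Z + y_X)) − 8y_Z − 0.5y_Z².
∂π/∂y_Z = 263 − 11y_Z − 5y_X = 0, so y_Z = 263/11 − (5/11)y_X.
Setting y_Z = y_X in the reaction function: y_Z = 263/11 − (5/11)y_Z, so y_Z = (263/11) / (16/11) = 16.4375.
Equilibrium price: P = 271 − 5·32.875 = 106.625.

106.625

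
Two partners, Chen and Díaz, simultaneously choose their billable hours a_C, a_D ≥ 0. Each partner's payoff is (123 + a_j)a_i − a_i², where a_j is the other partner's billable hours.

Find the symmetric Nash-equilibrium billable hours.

123

Chen's payoff is (123 + a_D)a_C − a_C².
∂π/∂a_C = 123 + a_D − 2a_C = 0, so a_C = 61.5 + 0.5a_D.
By symmetry a_D = a_C; substituting into the reaction function, 0.5a_C = 61.5 and a_C = 123.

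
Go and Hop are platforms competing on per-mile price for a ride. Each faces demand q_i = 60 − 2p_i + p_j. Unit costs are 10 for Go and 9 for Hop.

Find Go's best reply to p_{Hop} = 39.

29.75

Go's profit: π = (p_{Go} − 10)(60 − 2p_{Go} + p_{Hop}).
∂π/∂p_{Go} = 80 − 4p_{Go} + p_{Hop} = 0 ⇒ p_{Go} = 20 + 0.25p_{Hop}.
At p_{Hop} = 39: p_{Go} = 20 + 0.25·39 = 29.75.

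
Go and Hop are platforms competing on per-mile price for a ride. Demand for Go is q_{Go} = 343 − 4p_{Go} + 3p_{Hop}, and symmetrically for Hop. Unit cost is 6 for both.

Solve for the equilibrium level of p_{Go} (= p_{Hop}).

Go's profit: π = (p_{Go} − 6)(343 − 4p_{Go} + 3p_{Hop}).
∂π/∂p_{Go} = 367 − 8p_{Go} + 3p_{Hop} = 0 ⇒ p_{Go} = 45.875 + 0.375p_{Hop}.
By symmetry p_{Hop} = p_{Go}; substituting into the reaction function, 0.625p_{Go} = 45.875 and p_{Go} = 73.4.

73.4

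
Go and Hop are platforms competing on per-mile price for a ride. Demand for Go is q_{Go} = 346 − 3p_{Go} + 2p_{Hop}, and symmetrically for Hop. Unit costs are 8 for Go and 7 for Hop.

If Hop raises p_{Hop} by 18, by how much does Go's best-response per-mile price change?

6

Go's profit: π = (p_{Go} − 8)(346 − 3p_{Go} + 2p_{Hop}).
∂π/∂p_{Go} = 370 − 6p_{Go} + 2p_{Hop} = 0 ⇒ p_{Go} = 185/3 + (1/3)p_{Hop}.
The reaction-function slope is 1/3, so an 18-unit rise in p_{Hop} moves p_{Go} by 1/3 × 18 = 6. Go's best response rises — the actions are strategic complements.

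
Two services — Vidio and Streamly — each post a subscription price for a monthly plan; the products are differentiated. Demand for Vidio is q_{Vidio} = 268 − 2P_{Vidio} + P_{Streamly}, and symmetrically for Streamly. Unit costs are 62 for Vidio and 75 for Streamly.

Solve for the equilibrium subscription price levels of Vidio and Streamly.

132.4, 137.6

Vidio's profit: π = (P_{Vidio} − 62)(268 − 2P_{Vidio} + P_{Streamly}).
∂π/∂P_{Vidio} = 392 − 4P_{Vidio} + P_{Streamly} = 0 ⇒ P_{Vidio} = 98 + 0.25P_{Streamly}.
Similarly P_{Streamly} = 104.5 + 0.25P_{Vidio}.
Substituting the second reaction function into the first: P_{Vidio} = 98 + 0.25(104.5 + 0.25P_{Vidio}), which gives 0.9375P_{Vidio} = 124.125 ⇒ P_{Vidio} = 132.4.
Then P_{Streamly} = 104.5 + 0.25·132.4 = 137.6.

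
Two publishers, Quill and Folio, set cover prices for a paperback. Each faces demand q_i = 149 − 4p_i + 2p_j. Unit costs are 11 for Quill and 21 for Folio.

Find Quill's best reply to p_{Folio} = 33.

32.375

Quill's profit: π = (p_{Quill} − 11)(149 − 4p_{Quill} + 2p_{Folio}).
∂π/∂p_{Quill} = 193 − 8p_{Quill} + 2p_{Folio} = 0 ⇒ p_{Quill} = 24.125 + 0.25p_{Folio}.
At p_{Folio} = 33: p_{Quill} = 24.125 + 0.25·33 = 32.375.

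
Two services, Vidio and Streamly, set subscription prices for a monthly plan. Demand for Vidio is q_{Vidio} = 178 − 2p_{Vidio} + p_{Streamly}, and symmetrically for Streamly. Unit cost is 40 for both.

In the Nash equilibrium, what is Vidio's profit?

4232

Vidio's profit: π = (p_{Vidio} − 40)(178 − 2p_{Vidio} + p_{Streamly}).
∂π/∂p_{Vidio} = 258 − 4p_{Vidio} + p_{Streamly} = 0 ⇒ p_{Vidio} = 64.5 + 0.25p_{Streamly}.
The game is symmetric, so in equilibrium p_{Streamly} = p_{Vidio}: the reaction function gives 0.75p_{Vidio} = 64.5, hence p_{Vidio} = 86.
q_{Vidio} = 178 − 2·86 + 86 = 92.
Profit = (86 − 40)·92 = 4232.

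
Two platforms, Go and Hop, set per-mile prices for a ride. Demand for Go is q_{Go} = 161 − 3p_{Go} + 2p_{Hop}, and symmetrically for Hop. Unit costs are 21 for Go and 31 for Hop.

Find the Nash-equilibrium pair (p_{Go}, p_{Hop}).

57.875, 61.625

Go's profit: π = (p_{Go} − 21)(161 − 3p_{Go} + 2p_{Hop}).
∂π/∂p_{Go} = 224 − 6p_{Go} + 2p_{Hop} = 0 ⇒ p_{Go} = 112/3 + (1/3)p_{Hop}.
Similarly p_{Hop} = 127/3 + (1/3)p_{Go}.
Plugging p_{Hop} into Go's best response: p_{Go} = 112/3 + (1/3)(127/3 + (1/3)p_{Go}) ⇒ (8/9)p_{Go} = 463/9, so p_{Go} = 57.875.
Then p_{Hop} = 127/3 + (1/3)·57.875 = 61.625.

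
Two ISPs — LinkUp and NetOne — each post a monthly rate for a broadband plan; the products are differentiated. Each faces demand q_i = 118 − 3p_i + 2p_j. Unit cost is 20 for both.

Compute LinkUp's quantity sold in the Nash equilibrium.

LinkUp's profit: π = (p_{LinkUp} − 20)(118 − 3p_{LinkUp} + 2p_{NetOne}).
∂π/∂p_{LinkUp} = 178 − 6p_{LinkUp} + 2p_{NetOne} = 0 ⇒ p_{LinkUp} = 89/3 + (1/3)p_{NetOne}.
The game is symmetric, so in equilibrium p_{NetOne} = p_{LinkUp}: the reaction function gives (2/3)p_{LinkUp} = 89/3, hence p_{LinkUp} = 44.5.
q_{LinkUp} = 118 − 3·44.5 + 2·44.5 = 73.5.

73.5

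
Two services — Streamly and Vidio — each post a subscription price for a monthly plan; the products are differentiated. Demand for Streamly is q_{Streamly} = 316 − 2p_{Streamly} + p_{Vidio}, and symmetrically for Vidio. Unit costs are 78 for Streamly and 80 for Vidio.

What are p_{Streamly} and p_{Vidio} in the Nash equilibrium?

Streamly's profit: π = (p_{Streamly} − 78)(316 − 2p_{Streamly} + p_{Vidio}).
∂π/∂p_{Streamly} = 472 − 4p_{Streamly} + p_{Vidio} = 0 ⇒ p_{Streamly} = 118 + 0.25p_{Vidio}.
Similarly p_{Vidio} = 119 + 0.25p_{Streamly}.
Solving the two reaction functions simultaneously: (1 − (0.25)(0.25))p_{Streamly} = 118 + 0.25·119, so 0.9375p_{Streamly} = 147.75 and p_{Streamly} = 157.6.
Then p_{Vidio} = 119 + 0.25·157.6 = 158.4.

157.6, 158.4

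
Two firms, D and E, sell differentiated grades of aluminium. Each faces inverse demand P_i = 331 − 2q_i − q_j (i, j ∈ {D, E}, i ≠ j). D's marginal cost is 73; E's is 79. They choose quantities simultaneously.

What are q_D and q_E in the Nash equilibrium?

Firm D's profit: π = q_D(331 − 2q_D − q_E) − 73q_D.
∂π/∂q_D = 258 − 4q_D − q_E = 0 ⇒ q_D = 64.5 − 0.25q_E.
Similarly q_E = 63 − 0.25q_D.
Solving the two reaction functions simultaneously: (1 − (−0.25)(−0.25))q_D = 64.5 − 0.25·63, so 0.9375q_D = 48.75 and q_D = 52.
Then q_E = 63 − 0.25·52 = 50.

52, 50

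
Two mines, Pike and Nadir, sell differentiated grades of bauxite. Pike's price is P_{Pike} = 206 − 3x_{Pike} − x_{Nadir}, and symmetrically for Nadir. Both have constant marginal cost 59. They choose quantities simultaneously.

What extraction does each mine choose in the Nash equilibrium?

21

Mine Pike's profit: π = x_{Pike}(206 − 3x_{Pike} − x_{Nadir}) − 59x_{Pike}.
∂π/∂x_{Pike} = 147 − 6x_{Pike} − x_{Nadir} = 0 ⇒ x_{Pike} = 24.5 − (1/6)x_{Nadir}.
By symmetry x_{Nadir} = x_{Pike}; substituting into the reaction function, (7/6)x_{Pike} = 24.5 and x_{Pike} = 21.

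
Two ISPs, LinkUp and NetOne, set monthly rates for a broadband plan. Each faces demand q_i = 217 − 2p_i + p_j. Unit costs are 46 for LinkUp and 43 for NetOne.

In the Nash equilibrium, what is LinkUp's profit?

6407.12

LinkUp's profit: π = (p_{LinkUp} − 46)(217 − 2p_{LinkUp} + p_{NetOne}).
∂π/∂p_{LinkUp} = 309 − 4p_{LinkUp} + p_{NetOne} = 0 ⇒ p_{LinkUp} = 77.25 + 0.25p_{NetOne}.
Similarly p_{NetOne} = 75.75 + 0.25p_{LinkUp}.
Plugging p_{NetOne} into LinkUp's best response: p_{LinkUp} = 77.25 + 0.25(75.75 + 0.25p_{LinkUp}) ⇒ 0.9375p_{LinkUp} = 96.1875, so p_{LinkUp} = 102.6.
Then p_{NetOne} = 75.75 + 0.25·102.6 = 101.4.
q_{LinkUp} = 217 − 2·102.6 + 101.4 = 113.2.
Profit = (102.6 − 46)·113.2 = 6407.12.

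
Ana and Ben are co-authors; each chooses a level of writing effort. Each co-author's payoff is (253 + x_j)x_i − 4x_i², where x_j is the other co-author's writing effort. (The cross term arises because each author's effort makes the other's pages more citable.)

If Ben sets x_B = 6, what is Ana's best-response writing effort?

32.375

Ana's payoff is (253 + x_B)x_A − 4x_A².
∂π/∂x_A = 253 + x_B − 8x_A = 0, so x_A = 31.625 + 0.125x_B.
At x_B = 6: x_A = 31.625 + 0.125·6 = 32.375.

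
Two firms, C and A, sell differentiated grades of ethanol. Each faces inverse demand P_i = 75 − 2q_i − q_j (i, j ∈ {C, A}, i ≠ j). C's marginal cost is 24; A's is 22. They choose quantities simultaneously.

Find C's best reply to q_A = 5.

11.5

Firm C's profit: π = q_C(75 − 2q_C − q_A) − 24q_C.
∂π/∂q_C = 51 − 4q_C − q_A = 0 ⇒ q_C = 12.75 − 0.25q_A.
At q_A = 5: q_C = 12.75 − 0.25·5 = 11.5.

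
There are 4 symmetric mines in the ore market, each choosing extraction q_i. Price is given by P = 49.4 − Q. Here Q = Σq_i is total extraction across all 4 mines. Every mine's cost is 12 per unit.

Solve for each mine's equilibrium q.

A representative mine's profit is π_i = q_i(49.4 − Q) − 12q_i, with Q = q_i + Σ_{j≠i} q_j.
First-order condition: 37.4 − 2q_i − Σ_{j≠i} q_j = 0.
With identical mines, set every q_j = q: then 37.4 − 2q − 3q = 0, i.e. q = 37.4/5 = 7.48.

7.48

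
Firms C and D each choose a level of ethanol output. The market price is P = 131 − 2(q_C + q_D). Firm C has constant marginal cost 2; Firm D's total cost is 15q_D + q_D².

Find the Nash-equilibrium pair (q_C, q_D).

27.1, 10.3

Firm C's profit: π = q_C(131 − 2(q_C + q_D)) − 2q_C.
∂π/∂q_C = 129 − 4q_C − 2q_D = 0, so q_C = 32.25 − 0.5q_D.
For D: ∂π/∂q_D = 116 − 6q_D − 2q_C = 0 ⇒ q_D = 58/3 − (1/3)q_C.
Plugging q_D into C's best response: q_C = 32.25 − 0.5(58/3 − (1/3)q_C) ⇒ (5/6)q_C = 271/12, so q_C = 27.1.
Then q_D = 58/3 − (1/3)·27.1 = 10.3.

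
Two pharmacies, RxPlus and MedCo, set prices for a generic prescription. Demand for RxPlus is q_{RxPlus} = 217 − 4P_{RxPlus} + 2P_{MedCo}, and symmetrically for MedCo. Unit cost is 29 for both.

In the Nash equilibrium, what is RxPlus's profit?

2809

RxPlus's profit: π = (P_{RxPlus} − 29)(217 − 4P_{RxPlus} + 2P_{MedCo}).
∂π/∂P_{RxPlus} = 333 − 8P_{RxPlus} + 2P_{MedCo} = 0 ⇒ P_{RxPlus} = 41.625 + 0.25P_{MedCo}.
Setting P_{RxPlus} = P_{MedCo} in the reaction function: P_{RxPlus} = 41.625 + 0.25P_{RxPlus}, so P_{RxPlus} = 41.625 / 0.75 = 55.5.
q_{RxPlus} = 217 − 4·55.5 + 2·55.5 = 106.
Profit = (55.5 − 29)·106 = 2809.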